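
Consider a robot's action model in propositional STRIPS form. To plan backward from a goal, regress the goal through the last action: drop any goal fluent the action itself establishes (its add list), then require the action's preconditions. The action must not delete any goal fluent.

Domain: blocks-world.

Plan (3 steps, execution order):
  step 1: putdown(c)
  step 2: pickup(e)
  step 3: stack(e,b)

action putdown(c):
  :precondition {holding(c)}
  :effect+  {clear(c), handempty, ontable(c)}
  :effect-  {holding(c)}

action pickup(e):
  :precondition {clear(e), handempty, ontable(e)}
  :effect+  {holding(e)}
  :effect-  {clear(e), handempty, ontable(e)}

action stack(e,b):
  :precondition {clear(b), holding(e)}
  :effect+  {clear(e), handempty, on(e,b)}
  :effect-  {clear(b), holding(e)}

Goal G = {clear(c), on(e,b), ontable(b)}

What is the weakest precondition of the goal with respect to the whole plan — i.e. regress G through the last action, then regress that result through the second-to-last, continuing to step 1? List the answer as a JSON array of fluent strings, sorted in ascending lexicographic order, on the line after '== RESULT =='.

Regress step by step:
  through step 3 (stack(e,b)): drop {on(e,b)}, keep {clear(c), ontable(b)}, require {clear(b), holding(e)}
    → {clear(b), clear(c), holding(e), ontable(b)}
  through step 2 (pickup(e)): drop {holding(e)}, keep {clear(b), clear(c), ontable(b)}, require {clear(e), handempty, ontable(e)}
    → {clear(b), clear(c), clear(e), handempty, ontable(b), ontable(e)}
  through step 1 (putdown(c)): drop {clear(c), handempty}, keep {clear(b), clear(e), ontable(b), ontable(e)}, require {holding(c)}
    → {clear(b), clear(e), holding(c), ontable(b), ontable(e)}

== RESULT ==
["clear(b)", "clear(e)", "holding(c)", "ontable(b)", "ontable(e)"]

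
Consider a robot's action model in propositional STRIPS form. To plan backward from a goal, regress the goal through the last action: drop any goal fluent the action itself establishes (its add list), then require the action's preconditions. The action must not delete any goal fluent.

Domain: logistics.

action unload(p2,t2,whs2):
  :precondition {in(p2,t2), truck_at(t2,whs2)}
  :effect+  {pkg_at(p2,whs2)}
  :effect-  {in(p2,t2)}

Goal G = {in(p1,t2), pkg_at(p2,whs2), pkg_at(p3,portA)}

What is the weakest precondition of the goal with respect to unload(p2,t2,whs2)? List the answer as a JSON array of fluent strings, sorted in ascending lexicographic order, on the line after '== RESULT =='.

Regress:
  G ∩ del = {}  (empty — regression defined)
  G \ add = {in(p1,t2), pkg_at(p2,whs2), pkg_at(p3,portA)} \ {pkg_at(p2,whs2)} = {in(p1,t2), pkg_at(p3,portA)}
  ∪ pre   = {in(p1,t2), pkg_at(p3,portA)} ∪ {in(p2,t2), truck_at(t2,whs2)}
          = {in(p1,t2), in(p2,t2), pkg_at(p3,portA), truck_at(t2,whs2)}

== RESULT ==
["in(p1,t2)", "in(p2,t2)", "pkg_at(p3,portA)", "truck_at(t2,whs2)"]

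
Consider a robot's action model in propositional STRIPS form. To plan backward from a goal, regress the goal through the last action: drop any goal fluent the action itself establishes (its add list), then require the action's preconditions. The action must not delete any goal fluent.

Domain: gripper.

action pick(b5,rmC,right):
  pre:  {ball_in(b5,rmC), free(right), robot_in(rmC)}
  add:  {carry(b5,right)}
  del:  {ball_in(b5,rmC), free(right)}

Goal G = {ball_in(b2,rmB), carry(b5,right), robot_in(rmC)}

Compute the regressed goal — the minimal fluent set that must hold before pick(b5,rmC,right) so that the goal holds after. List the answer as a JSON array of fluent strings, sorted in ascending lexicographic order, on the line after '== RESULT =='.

Regress:
  G ∩ del = {}  (empty — regression defined)
  G \ add = {ball_in(b2,rmB), carry(b5,right), robot_in(rmC)} \ {carry(b5,right)} = {ball_in(b2,rmB), robot_in(rmC)}
  ∪ pre   = {ball_in(b2,rmB), robot_in(rmC)} ∪ {ball_in(b5,rmC), free(right), robot_in(rmC)}
          = {ball_in(b2,rmB), ball_in(b5,rmC), free(right), robot_in(rmC)}

== RESULT ==
["ball_in(b2,rmB)", "ball_in(b5,rmC)", "free(right)", "robot_in(rmC)"]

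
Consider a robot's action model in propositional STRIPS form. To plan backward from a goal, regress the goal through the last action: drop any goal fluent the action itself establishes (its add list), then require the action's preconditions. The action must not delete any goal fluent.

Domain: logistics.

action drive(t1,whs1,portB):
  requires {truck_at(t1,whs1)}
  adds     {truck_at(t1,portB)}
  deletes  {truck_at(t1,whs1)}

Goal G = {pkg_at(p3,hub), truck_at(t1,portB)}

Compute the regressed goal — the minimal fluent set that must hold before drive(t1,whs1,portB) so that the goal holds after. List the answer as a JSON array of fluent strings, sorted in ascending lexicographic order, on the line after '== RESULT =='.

Compute (G \ add) ∪ pre:
  G ∩ del = {}  (empty — regression defined)
  G \ add = {pkg_at(p3,hub), truck_at(t1,portB)} \ {truck_at(t1,portB)} = {pkg_at(p3,hub)}
  ∪ pre   = {pkg_at(p3,hub)} ∪ {truck_at(t1,whs1)}
          = {pkg_at(p3,hub), truck_at(t1,whs1)}

== RESULT ==
["pkg_at(p3,hub)", "truck_at(t1,whs1)"]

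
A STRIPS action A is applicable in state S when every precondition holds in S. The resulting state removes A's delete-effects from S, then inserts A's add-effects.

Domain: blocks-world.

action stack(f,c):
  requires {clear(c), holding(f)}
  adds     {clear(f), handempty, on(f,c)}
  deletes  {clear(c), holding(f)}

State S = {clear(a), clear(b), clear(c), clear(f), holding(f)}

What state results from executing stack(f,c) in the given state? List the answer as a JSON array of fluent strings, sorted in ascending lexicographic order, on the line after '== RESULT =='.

Compute (S \ del) ∪ add:
  pre ⊆ S: {clear(c), holding(f)} ⊆ S  — applicable
  S \ del = {clear(a), clear(b), clear(f)}
  ∪ add   = {clear(a), clear(b), clear(f), handempty, on(f,c)}

== RESULT ==
["clear(a)", "clear(b)", "clear(f)", "handempty", "on(f,c)"]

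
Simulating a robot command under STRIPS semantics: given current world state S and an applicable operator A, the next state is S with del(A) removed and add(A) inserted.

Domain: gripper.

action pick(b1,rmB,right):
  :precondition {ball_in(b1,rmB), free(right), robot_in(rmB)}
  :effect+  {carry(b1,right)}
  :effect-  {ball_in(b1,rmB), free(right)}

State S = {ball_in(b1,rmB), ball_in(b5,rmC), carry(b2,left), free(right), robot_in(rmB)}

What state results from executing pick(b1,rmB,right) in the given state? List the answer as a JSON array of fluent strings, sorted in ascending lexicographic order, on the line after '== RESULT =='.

Compute (S \ del) ∪ add:
  pre ⊆ S: {ball_in(b1,rmB), free(right), robot_in(rmB)} ⊆ S  — applicable
  S \ del = {ball_in(b5,rmC), carry(b2,left), robot_in(rmB)}
  ∪ add   = {ball_in(b5,rmC), carry(b1,right), carry(b2,left), robot_in(rmB)}

== RESULT ==
["ball_in(b5,rmC)", "carry(b1,right)", "carry(b2,left)", "robot_in(rmB)"]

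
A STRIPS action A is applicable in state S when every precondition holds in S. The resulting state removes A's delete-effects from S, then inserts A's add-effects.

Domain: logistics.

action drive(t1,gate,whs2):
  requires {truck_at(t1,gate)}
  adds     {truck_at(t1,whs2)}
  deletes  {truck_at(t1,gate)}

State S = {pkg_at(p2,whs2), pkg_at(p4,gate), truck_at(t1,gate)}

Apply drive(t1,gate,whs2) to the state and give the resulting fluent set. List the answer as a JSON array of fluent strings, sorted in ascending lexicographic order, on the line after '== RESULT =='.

Progress:
  pre ⊆ S: {truck_at(t1,gate)} ⊆ S  — applicable
  S \ del = {pkg_at(p2,whs2), pkg_at(p4,gate)}
  ∪ add   = {pkg_at(p2,whs2), pkg_at(p4,gate), truck_at(t1,whs2)}

== RESULT ==
["pkg_at(p2,whs2)", "pkg_at(p4,gate)", "truck_at(t1,whs2)"]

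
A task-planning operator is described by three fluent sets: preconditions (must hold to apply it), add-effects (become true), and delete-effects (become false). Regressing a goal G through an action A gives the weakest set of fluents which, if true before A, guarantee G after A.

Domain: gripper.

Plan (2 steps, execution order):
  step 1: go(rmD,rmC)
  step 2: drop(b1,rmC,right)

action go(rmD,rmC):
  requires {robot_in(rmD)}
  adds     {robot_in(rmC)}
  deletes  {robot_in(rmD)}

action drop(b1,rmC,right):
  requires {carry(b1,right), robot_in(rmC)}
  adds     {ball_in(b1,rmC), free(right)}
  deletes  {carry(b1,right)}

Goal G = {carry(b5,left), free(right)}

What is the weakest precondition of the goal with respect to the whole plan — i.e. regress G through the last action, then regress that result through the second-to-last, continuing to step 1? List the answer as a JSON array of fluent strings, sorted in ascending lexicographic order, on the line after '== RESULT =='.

Regress step by step:
  through step 2 (drop(b1,rmC,right)): drop {free(right)}, keep {carry(b5,left)}, require {carry(b1,right), robot_in(rmC)}
    → {carry(b1,right), carry(b5,left), robot_in(rmC)}
  through step 1 (go(rmD,rmC)): drop {robot_in(rmC)}, keep {carry(b1,right), carry(b5,left)}, require {robot_in(rmD)}
    → {carry(b1,right), carry(b5,left), robot_in(rmD)}

== RESULT ==
["carry(b1,right)", "carry(b5,left)", "robot_in(rmD)"]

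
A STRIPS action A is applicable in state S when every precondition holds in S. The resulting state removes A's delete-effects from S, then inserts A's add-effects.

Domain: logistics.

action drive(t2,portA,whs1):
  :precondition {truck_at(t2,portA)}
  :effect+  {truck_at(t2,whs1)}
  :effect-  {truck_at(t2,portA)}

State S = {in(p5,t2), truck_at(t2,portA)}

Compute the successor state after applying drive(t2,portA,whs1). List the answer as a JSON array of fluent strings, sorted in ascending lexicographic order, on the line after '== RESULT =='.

Compute (S \ del) ∪ add:
  pre ⊆ S: {truck_at(t2,portA)} ⊆ S  — applicable
  S \ del = {in(p5,t2)}
  ∪ add   = {in(p5,t2), truck_at(t2,whs1)}

== RESULT ==
["in(p5,t2)", "truck_at(t2,whs1)"]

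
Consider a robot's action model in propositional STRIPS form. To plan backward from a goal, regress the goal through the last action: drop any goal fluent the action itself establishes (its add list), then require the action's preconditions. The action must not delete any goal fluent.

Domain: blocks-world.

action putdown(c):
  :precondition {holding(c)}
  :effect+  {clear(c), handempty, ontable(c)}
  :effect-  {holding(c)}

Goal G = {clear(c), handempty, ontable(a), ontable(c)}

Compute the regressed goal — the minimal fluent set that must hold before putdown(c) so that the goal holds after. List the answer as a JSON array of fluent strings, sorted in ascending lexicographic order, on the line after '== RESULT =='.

Compute (G \ add) ∪ pre:
  G ∩ del = {}  (empty — regression defined)
  G \ add = {clear(c), handempty, ontable(a), ontable(c)} \ {clear(c), handempty, ontable(c)} = {ontable(a)}
  ∪ pre   = {ontable(a)} ∪ {holding(c)}
          = {holding(c), ontable(a)}

== RESULT ==
["holding(c)", "ontable(a)"]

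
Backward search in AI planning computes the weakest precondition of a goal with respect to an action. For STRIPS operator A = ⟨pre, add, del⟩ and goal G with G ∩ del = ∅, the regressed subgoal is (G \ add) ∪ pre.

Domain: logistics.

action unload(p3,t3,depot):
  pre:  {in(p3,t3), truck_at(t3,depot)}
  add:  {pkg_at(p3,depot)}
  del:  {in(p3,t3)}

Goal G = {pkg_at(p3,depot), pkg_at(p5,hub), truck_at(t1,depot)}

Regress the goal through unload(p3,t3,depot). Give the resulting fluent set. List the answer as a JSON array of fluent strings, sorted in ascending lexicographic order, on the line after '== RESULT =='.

Regress:
  G ∩ del = {}  (empty — regression defined)
  G \ add = {pkg_at(p3,depot), pkg_at(p5,hub), truck_at(t1,depot)} \ {pkg_at(p3,depot)} = {pkg_at(p5,hub), truck_at(t1,depot)}
  ∪ pre   = {pkg_at(p5,hub), truck_at(t1,depot)} ∪ {in(p3,t3), truck_at(t3,depot)}
          = {in(p3,t3), pkg_at(p5,hub), truck_at(t1,depot), truck_at(t3,depot)}

== RESULT ==
["in(p3,t3)", "pkg_at(p5,hub)", "truck_at(t1,depot)", "truck_at(t3,depot)"]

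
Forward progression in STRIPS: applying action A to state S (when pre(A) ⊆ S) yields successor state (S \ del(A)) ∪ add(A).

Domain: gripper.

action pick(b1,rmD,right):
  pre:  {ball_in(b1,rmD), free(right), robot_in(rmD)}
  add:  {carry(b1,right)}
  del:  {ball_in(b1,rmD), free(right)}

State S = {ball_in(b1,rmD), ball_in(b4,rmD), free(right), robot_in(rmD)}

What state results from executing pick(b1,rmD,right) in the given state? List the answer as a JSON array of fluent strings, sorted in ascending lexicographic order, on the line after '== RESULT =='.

Compute (S \ del) ∪ add:
  pre ⊆ S: {ball_in(b1,rmD), free(right), robot_in(rmD)} ⊆ S  — applicable
  S \ del = {ball_in(b4,rmD), robot_in(rmD)}
  ∪ add   = {ball_in(b4,rmD), carry(b1,right), robot_in(rmD)}

== RESULT ==
["ball_in(b4,rmD)", "carry(b1,right)", "robot_in(rmD)"]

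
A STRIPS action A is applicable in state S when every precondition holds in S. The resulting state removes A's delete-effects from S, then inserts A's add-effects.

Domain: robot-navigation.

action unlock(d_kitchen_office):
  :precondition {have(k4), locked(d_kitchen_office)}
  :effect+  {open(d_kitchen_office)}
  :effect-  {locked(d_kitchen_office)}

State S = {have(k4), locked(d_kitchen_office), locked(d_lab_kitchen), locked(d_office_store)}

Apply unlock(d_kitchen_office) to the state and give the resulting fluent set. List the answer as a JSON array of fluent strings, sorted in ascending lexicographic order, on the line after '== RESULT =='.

Compute (S \ del) ∪ add:
  pre ⊆ S: {have(k4), locked(d_kitchen_office)} ⊆ S  — applicable
  S \ del = {have(k4), locked(d_lab_kitchen), locked(d_office_store)}
  ∪ add   = {have(k4), locked(d_lab_kitchen), locked(d_office_store), open(d_kitchen_office)}

== RESULT ==
["have(k4)", "locked(d_lab_kitchen)", "locked(d_office_store)", "open(d_kitchen_office)"]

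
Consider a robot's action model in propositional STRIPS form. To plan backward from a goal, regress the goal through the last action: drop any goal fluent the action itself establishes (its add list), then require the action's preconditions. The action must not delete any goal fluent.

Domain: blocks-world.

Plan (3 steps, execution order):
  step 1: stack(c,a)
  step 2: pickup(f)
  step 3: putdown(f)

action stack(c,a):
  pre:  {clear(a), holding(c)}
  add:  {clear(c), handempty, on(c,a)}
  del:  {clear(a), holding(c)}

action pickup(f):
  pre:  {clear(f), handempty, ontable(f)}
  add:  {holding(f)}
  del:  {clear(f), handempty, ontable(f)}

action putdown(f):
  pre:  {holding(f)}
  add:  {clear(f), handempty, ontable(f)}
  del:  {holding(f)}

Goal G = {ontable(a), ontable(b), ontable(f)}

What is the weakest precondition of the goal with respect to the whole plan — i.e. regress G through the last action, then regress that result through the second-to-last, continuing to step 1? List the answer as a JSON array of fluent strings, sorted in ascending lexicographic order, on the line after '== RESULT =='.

Regress step by step:
  through step 3 (putdown(f)): drop {ontable(f)}, keep {ontable(a), ontable(b)}, require {holding(f)}
    → {holding(f), ontable(a), ontable(b)}
  through step 2 (pickup(f)): drop {holding(f)}, keep {ontable(a), ontable(b)}, require {clear(f), handempty, ontable(f)}
    → {clear(f), handempty, ontable(a), ontable(b), ontable(f)}
  through step 1 (stack(c,a)): drop {handempty}, keep {clear(f), ontable(a), ontable(b), ontable(f)}, require {clear(a), holding(c)}
    → {clear(a), clear(f), holding(c), ontable(a), ontable(b), ontable(f)}

== RESULT ==
["clear(a)", "clear(f)", "holding(c)", "ontable(a)", "ontable(b)", "ontable(f)"]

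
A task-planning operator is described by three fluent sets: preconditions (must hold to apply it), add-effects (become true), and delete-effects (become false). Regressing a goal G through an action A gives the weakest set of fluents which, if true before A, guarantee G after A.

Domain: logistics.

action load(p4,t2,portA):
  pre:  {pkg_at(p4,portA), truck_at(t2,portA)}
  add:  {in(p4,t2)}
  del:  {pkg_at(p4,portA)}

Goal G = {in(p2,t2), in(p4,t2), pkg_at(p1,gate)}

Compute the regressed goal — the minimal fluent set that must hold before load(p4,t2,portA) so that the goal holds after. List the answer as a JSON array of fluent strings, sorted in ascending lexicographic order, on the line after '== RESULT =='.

Regress:
  G ∩ del = {}  (empty — regression defined)
  G \ add = {in(p2,t2), in(p4,t2), pkg_at(p1,gate)} \ {in(p4,t2)} = {in(p2,t2), pkg_at(p1,gate)}
  ∪ pre   = {in(p2,t2), pkg_at(p1,gate)} ∪ {pkg_at(p4,portA), truck_at(t2,portA)}
          = {in(p2,t2), pkg_at(p1,gate), pkg_at(p4,portA), truck_at(t2,portA)}

== RESULT ==
["in(p2,t2)", "pkg_at(p1,gate)", "pkg_at(p4,portA)", "truck_at(t2,portA)"]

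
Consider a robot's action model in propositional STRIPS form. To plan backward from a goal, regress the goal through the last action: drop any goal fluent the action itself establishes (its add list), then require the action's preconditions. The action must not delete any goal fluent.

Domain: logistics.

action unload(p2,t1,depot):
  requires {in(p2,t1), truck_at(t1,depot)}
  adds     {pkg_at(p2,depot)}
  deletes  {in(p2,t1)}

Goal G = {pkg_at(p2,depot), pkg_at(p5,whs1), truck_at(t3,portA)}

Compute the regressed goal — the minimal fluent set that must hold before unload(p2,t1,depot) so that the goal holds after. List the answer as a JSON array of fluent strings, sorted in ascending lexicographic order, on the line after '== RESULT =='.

Regress:
  G ∩ del = {}  (empty — regression defined)
  G \ add = {pkg_at(p2,depot), pkg_at(p5,whs1), truck_at(t3,portA)} \ {pkg_at(p2,depot)} = {pkg_at(p5,whs1), truck_at(t3,portA)}
  ∪ pre   = {pkg_at(p5,whs1), truck_at(t3,portA)} ∪ {in(p2,t1), truck_at(t1,depot)}
          = {in(p2,t1), pkg_at(p5,whs1), truck_at(t1,depot), truck_at(t3,portA)}

== RESULT ==
["in(p2,t1)", "pkg_at(p5,whs1)", "truck_at(t1,depot)", "truck_at(t3,portA)"]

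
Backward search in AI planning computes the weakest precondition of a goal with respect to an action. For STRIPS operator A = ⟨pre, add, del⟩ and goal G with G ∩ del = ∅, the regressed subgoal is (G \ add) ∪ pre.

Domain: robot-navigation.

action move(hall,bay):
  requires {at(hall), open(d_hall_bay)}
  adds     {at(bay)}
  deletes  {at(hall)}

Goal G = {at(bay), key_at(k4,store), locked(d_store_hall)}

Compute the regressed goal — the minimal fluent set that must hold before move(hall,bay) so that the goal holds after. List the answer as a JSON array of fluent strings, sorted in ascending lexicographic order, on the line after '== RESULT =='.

Compute (G \ add) ∪ pre:
  G ∩ del = {}  (empty — regression defined)
  G \ add = {at(bay), key_at(k4,store), locked(d_store_hall)} \ {at(bay)} = {key_at(k4,store), locked(d_store_hall)}
  ∪ pre   = {key_at(k4,store), locked(d_store_hall)} ∪ {at(hall), open(d_hall_bay)}
          = {at(hall), key_at(k4,store), locked(d_store_hall), open(d_hall_bay)}

== RESULT ==
["at(hall)", "key_at(k4,store)", "locked(d_store_hall)", "open(d_hall_bay)"]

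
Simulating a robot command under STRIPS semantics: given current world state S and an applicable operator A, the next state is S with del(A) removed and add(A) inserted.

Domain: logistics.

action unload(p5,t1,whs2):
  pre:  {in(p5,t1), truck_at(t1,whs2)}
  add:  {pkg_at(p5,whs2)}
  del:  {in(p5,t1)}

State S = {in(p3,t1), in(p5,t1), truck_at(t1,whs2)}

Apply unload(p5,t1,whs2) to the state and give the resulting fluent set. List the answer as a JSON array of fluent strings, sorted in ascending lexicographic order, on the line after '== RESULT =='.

Progress:
  pre ⊆ S: {in(p5,t1), truck_at(t1,whs2)} ⊆ S  — applicable
  S \ del = {in(p3,t1), truck_at(t1,whs2)}
  ∪ add   = {in(p3,t1), pkg_at(p5,whs2), truck_at(t1,whs2)}

== RESULT ==
["in(p3,t1)", "pkg_at(p5,whs2)", "truck_at(t1,whs2)"]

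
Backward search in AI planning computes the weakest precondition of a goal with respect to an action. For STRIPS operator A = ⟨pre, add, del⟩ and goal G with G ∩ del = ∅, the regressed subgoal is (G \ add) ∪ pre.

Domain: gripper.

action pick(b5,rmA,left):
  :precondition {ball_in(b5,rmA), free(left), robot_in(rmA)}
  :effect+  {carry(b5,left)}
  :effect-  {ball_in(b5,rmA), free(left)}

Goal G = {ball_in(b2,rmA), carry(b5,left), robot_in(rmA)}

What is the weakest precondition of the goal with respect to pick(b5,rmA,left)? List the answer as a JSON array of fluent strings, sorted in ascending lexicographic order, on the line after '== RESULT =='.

Compute (G \ add) ∪ pre:
  G ∩ del = {}  (empty — regression defined)
  G \ add = {ball_in(b2,rmA), carry(b5,left), robot_in(rmA)} \ {carry(b5,left)} = {ball_in(b2,rmA), robot_in(rmA)}
  ∪ pre   = {ball_in(b2,rmA), robot_in(rmA)} ∪ {ball_in(b5,rmA), free(left), robot_in(rmA)}
          = {ball_in(b2,rmA), ball_in(b5,rmA), free(left), robot_in(rmA)}

== RESULT ==
["ball_in(b2,rmA)", "ball_in(b5,rmA)", "free(left)", "robot_in(rmA)"]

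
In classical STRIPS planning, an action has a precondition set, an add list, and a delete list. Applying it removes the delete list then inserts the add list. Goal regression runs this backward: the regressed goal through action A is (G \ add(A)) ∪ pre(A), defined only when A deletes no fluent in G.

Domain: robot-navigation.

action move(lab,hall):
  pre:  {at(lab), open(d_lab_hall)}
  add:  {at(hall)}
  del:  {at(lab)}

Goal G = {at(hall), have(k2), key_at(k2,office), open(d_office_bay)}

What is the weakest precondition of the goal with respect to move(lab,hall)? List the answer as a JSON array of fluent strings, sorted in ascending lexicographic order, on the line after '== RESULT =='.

Compute (G \ add) ∪ pre:
  G ∩ del = {}  (empty — regression defined)
  G \ add = {at(hall), have(k2), key_at(k2,office), open(d_office_bay)} \ {at(hall)} = {have(k2), key_at(k2,office), open(d_office_bay)}
  ∪ pre   = {have(k2), key_at(k2,office), open(d_office_bay)} ∪ {at(lab), open(d_lab_hall)}
          = {at(lab), have(k2), key_at(k2,office), open(d_lab_hall), open(d_office_bay)}

== RESULT ==
["at(lab)", "have(k2)", "key_at(k2,office)", "open(d_lab_hall)", "open(d_office_bay)"]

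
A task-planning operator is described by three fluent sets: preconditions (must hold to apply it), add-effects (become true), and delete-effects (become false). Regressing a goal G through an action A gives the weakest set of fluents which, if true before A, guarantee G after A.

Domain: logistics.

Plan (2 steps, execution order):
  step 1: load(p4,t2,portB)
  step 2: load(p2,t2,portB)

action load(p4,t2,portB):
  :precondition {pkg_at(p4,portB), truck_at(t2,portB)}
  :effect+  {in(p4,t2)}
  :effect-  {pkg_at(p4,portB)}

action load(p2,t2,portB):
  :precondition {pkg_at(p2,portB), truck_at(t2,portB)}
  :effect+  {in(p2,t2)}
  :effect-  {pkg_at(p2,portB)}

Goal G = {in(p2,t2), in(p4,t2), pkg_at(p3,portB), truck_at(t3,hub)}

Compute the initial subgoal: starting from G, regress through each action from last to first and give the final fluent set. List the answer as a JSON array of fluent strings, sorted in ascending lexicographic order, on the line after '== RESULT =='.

Work backward from the goal:
  through step 2 (load(p2,t2,portB)): drop {in(p2,t2)}, keep {in(p4,t2), pkg_at(p3,portB), truck_at(t3,hub)}, require {pkg_at(p2,portB), truck_at(t2,portB)}
    → {in(p4,t2), pkg_at(p2,portB), pkg_at(p3,portB), truck_at(t2,portB), truck_at(t3,hub)}
  through step 1 (load(p4,t2,portB)): drop {in(p4,t2)}, keep {pkg_at(p2,portB), pkg_at(p3,portB), truck_at(t2,portB), truck_at(t3,hub)}, require {pkg_at(p4,portB), truck_at(t2,portB)}
    → {pkg_at(p2,portB), pkg_at(p3,portB), pkg_at(p4,portB), truck_at(t2,portB), truck_at(t3,hub)}

== RESULT ==
["pkg_at(p2,portB)", "pkg_at(p3,portB)", "pkg_at(p4,portB)", "truck_at(t2,portB)", "truck_at(t3,hub)"]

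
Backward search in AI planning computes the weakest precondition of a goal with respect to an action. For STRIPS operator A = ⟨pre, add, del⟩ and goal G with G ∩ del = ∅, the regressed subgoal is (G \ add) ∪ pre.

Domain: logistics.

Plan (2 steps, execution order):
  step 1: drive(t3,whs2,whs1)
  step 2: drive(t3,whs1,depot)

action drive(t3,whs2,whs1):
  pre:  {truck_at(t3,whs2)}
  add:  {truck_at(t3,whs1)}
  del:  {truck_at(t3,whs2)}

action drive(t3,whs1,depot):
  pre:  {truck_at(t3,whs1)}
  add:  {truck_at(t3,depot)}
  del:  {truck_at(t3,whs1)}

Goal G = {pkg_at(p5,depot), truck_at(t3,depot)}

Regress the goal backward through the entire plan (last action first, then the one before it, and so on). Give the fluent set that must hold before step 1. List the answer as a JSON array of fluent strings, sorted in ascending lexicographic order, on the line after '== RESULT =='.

Work backward from the goal:
  through step 2 (drive(t3,whs1,depot)): drop {truck_at(t3,depot)}, keep {pkg_at(p5,depot)}, require {truck_at(t3,whs1)}
    → {pkg_at(p5,depot), truck_at(t3,whs1)}
  through step 1 (drive(t3,whs2,whs1)): drop {truck_at(t3,whs1)}, keep {pkg_at(p5,depot)}, require {truck_at(t3,whs2)}
    → {pkg_at(p5,depot), truck_at(t3,whs2)}

== RESULT ==
["pkg_at(p5,depot)", "truck_at(t3,whs2)"]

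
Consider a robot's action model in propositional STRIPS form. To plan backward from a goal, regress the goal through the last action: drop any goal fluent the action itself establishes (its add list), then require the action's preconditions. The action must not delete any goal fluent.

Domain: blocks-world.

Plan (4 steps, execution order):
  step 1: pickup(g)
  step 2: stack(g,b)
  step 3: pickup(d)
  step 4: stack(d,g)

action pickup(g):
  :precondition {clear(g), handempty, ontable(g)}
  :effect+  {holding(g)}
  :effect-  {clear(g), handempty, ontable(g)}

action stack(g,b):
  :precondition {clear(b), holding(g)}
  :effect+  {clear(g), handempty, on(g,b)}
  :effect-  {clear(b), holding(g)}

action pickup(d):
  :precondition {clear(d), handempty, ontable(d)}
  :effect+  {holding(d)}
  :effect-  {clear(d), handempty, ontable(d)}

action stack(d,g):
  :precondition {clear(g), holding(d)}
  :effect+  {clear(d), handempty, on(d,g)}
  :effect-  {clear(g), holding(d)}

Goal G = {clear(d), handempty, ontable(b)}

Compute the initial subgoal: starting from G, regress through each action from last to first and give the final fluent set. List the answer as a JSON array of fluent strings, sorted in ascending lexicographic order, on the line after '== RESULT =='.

Work backward from the goal:
  through step 4 (stack(d,g)): drop {clear(d), handempty}, keep {ontable(b)}, require {clear(g), holding(d)}
    → {clear(g), holding(d), ontable(b)}
  through step 3 (pickup(d)): drop {holding(d)}, keep {clear(g), ontable(b)}, require {clear(d), handempty, ontable(d)}
    → {clear(d), clear(g), handempty, ontable(b), ontable(d)}
  through step 2 (stack(g,b)): drop {clear(g), handempty}, keep {clear(d), ontable(b), ontable(d)}, require {clear(b), holding(g)}
    → {clear(b), clear(d), holding(g), ontable(b), ontable(d)}
  through step 1 (pickup(g)): drop {holding(g)}, keep {clear(b), clear(d), ontable(b), ontable(d)}, require {clear(g), handempty, ontable(g)}
    → {clear(b), clear(d), clear(g), handempty, ontable(b), ontable(d), ontable(g)}

== RESULT ==
["clear(b)", "clear(d)", "clear(g)", "handempty", "ontable(b)", "ontable(d)", "ontable(g)"]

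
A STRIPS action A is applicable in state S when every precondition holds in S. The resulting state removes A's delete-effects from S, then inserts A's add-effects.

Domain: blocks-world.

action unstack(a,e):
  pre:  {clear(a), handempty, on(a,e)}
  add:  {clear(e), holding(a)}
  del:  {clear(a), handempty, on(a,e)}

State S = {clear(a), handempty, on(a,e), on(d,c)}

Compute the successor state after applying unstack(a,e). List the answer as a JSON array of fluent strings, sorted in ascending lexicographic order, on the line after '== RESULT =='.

Compute (S \ del) ∪ add:
  pre ⊆ S: {clear(a), handempty, on(a,e)} ⊆ S  — applicable
  S \ del = {on(d,c)}
  ∪ add   = {clear(e), holding(a), on(d,c)}

== RESULT ==
["clear(e)", "holding(a)", "on(d,c)"]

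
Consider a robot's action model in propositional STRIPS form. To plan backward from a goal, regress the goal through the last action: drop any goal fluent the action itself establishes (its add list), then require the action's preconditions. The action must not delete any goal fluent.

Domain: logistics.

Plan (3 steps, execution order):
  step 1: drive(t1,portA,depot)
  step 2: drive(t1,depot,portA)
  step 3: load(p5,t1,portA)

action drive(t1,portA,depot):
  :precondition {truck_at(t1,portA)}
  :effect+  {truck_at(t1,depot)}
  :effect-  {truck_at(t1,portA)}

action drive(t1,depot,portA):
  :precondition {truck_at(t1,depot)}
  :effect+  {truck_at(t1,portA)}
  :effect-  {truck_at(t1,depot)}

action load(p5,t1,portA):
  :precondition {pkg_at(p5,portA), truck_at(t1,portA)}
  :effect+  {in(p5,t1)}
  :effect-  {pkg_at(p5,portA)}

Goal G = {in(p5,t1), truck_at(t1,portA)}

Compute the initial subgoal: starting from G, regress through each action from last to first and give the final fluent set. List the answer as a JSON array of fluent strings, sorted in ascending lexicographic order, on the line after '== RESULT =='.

Regress step by step:
  through step 3 (load(p5,t1,portA)): drop {in(p5,t1)}, keep {truck_at(t1,portA)}, require {pkg_at(p5,portA), truck_at(t1,portA)}
    → {pkg_at(p5,portA), truck_at(t1,portA)}
  through step 2 (drive(t1,depot,portA)): drop {truck_at(t1,portA)}, keep {pkg_at(p5,portA)}, require {truck_at(t1,depot)}
    → {pkg_at(p5,portA), truck_at(t1,depot)}
  through step 1 (drive(t1,portA,depot)): drop {truck_at(t1,depot)}, keep {pkg_at(p5,portA)}, require {truck_at(t1,portA)}
    → {pkg_at(p5,portA), truck_at(t1,portA)}

== RESULT ==
["pkg_at(p5,portA)", "truck_at(t1,portA)"]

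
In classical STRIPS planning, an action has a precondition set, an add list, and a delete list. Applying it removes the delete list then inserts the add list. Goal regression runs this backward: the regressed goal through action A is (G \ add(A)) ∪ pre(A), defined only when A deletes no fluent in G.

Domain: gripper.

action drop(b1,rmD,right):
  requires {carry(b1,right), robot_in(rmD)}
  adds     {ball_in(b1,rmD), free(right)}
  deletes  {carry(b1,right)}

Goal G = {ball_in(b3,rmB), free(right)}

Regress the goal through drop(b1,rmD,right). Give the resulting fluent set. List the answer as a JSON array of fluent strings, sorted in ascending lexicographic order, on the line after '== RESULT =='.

Regress:
  G ∩ del = {}  (empty — regression defined)
  G \ add = {ball_in(b3,rmB), free(right)} \ {ball_in(b1,rmD), free(right)} = {ball_in(b3,rmB)}
  ∪ pre   = {ball_in(b3,rmB)} ∪ {carry(b1,right), robot_in(rmD)}
          = {ball_in(b3,rmB), carry(b1,right), robot_in(rmD)}

== RESULT ==
["ball_in(b3,rmB)", "carry(b1,right)", "robot_in(rmD)"]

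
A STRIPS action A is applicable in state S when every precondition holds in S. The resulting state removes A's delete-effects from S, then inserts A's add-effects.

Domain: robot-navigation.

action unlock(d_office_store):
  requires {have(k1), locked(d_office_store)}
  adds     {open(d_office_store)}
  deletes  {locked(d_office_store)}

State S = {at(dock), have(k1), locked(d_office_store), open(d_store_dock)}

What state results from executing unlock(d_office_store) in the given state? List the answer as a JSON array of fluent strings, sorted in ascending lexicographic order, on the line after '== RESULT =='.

Compute (S \ del) ∪ add:
  pre ⊆ S: {have(k1), locked(d_office_store)} ⊆ S  — applicable
  S \ del = {at(dock), have(k1), open(d_store_dock)}
  ∪ add   = {at(dock), have(k1), open(d_office_store), open(d_store_dock)}

== RESULT ==
["at(dock)", "have(k1)", "open(d_office_store)", "open(d_store_dock)"]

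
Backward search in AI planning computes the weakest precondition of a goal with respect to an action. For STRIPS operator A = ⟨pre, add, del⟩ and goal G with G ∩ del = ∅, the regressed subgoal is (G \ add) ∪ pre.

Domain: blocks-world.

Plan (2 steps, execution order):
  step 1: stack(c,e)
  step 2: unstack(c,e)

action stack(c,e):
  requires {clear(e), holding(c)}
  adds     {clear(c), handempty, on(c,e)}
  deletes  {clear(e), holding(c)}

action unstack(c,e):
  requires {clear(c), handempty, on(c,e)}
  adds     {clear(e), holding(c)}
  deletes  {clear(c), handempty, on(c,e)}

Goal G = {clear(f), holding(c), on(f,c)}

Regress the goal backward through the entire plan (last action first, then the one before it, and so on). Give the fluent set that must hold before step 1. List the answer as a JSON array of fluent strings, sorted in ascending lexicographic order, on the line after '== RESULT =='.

Work backward from the goal:
  through step 2 (unstack(c,e)): drop {holding(c)}, keep {clear(f), on(f,c)}, require {clear(c), handempty, on(c,e)}
    → {clear(c), clear(f), handempty, on(c,e), on(f,c)}
  through step 1 (stack(c,e)): drop {clear(c), handempty, on(c,e)}, keep {clear(f), on(f,c)}, require {clear(e), holding(c)}
    → {clear(e), clear(f), holding(c), on(f,c)}

== RESULT ==
["clear(e)", "clear(f)", "holding(c)", "on(f,c)"]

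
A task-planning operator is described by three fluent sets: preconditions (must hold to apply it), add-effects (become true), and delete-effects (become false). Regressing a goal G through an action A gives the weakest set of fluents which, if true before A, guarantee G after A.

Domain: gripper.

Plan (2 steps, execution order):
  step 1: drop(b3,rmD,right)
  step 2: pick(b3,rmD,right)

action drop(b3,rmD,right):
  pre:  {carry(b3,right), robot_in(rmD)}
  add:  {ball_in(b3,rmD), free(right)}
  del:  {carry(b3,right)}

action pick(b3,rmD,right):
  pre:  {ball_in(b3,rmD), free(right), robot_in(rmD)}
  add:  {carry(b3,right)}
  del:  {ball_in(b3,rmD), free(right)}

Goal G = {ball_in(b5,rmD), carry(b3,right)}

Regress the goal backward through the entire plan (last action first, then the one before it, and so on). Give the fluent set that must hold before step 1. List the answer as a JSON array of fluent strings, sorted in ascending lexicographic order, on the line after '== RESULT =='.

Work backward from the goal:
  through step 2 (pick(b3,rmD,right)): drop {carry(b3,right)}, keep {ball_in(b5,rmD)}, require {ball_in(b3,rmD), free(right), robot_in(rmD)}
    → {ball_in(b3,rmD), ball_in(b5,rmD), free(right), robot_in(rmD)}
  through step 1 (drop(b3,rmD,right)): drop {ball_in(b3,rmD), free(right)}, keep {ball_in(b5,rmD), robot_in(rmD)}, require {carry(b3,right), robot_in(rmD)}
    → {ball_in(b5,rmD), carry(b3,right), robot_in(rmD)}

== RESULT ==
["ball_in(b5,rmD)", "carry(b3,right)", "robot_in(rmD)"]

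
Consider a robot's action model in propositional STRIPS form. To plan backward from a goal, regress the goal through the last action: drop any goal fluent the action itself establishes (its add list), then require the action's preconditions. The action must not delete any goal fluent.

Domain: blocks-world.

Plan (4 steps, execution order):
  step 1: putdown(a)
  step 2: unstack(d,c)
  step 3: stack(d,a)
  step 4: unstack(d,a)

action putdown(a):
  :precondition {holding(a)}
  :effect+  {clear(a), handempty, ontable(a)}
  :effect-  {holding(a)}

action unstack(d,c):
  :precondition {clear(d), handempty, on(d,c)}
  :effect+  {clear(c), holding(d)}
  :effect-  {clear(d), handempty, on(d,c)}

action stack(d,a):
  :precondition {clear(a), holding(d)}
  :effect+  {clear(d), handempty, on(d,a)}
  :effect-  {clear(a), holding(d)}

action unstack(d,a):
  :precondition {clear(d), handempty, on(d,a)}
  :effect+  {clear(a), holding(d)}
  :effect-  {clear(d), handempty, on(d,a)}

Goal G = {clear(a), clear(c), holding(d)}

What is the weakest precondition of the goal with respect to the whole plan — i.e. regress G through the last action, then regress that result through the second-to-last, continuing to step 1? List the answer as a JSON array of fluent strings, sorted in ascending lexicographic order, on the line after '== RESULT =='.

Work backward from the goal:
  through step 4 (unstack(d,a)): drop {clear(a), holding(d)}, keep {clear(c)}, require {clear(d), handempty, on(d,a)}
    → {clear(c), clear(d), handempty, on(d,a)}
  through step 3 (stack(d,a)): drop {clear(d), handempty, on(d,a)}, keep {clear(c)}, require {clear(a), holding(d)}
    → {clear(a), clear(c), holding(d)}
  through step 2 (unstack(d,c)): drop {clear(c), holding(d)}, keep {clear(a)}, require {clear(d), handempty, on(d,c)}
    → {clear(a), clear(d), handempty, on(d,c)}
  through step 1 (putdown(a)): drop {clear(a), handempty}, keep {clear(d), on(d,c)}, require {holding(a)}
    → {clear(d), holding(a), on(d,c)}

== RESULT ==
["clear(d)", "holding(a)", "on(d,c)"]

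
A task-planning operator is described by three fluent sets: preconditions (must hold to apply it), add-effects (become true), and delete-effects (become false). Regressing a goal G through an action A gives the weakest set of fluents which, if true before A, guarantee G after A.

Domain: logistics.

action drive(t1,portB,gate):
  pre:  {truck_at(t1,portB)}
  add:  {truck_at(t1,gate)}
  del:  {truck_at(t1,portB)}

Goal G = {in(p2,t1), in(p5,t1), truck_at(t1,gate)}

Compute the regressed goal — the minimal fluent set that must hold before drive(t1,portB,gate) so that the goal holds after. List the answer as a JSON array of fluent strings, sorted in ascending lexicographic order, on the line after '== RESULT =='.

Compute (G \ add) ∪ pre:
  G ∩ del = {}  (empty — regression defined)
  G \ add = {in(p2,t1), in(p5,t1), truck_at(t1,gate)} \ {truck_at(t1,gate)} = {in(p2,t1), in(p5,t1)}
  ∪ pre   = {in(p2,t1), in(p5,t1)} ∪ {truck_at(t1,portB)}
          = {in(p2,t1), in(p5,t1), truck_at(t1,portB)}

== RESULT ==
["in(p2,t1)", "in(p5,t1)", "truck_at(t1,portB)"]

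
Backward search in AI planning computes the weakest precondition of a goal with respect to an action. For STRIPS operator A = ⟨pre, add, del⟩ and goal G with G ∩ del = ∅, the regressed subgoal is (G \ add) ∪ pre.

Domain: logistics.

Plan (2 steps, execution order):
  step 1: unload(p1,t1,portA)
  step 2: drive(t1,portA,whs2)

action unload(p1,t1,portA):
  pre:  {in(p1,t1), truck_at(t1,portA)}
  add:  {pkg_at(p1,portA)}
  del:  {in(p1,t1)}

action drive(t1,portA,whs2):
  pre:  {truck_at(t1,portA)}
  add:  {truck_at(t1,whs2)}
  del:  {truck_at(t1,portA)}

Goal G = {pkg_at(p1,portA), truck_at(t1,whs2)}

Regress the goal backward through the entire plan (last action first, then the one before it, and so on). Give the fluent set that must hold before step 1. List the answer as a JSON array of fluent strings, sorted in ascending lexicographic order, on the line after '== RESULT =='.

Work backward from the goal:
  through step 2 (drive(t1,portA,whs2)): drop {truck_at(t1,whs2)}, keep {pkg_at(p1,portA)}, require {truck_at(t1,portA)}
    → {pkg_at(p1,portA), truck_at(t1,portA)}
  through step 1 (unload(p1,t1,portA)): drop {pkg_at(p1,portA)}, keep {truck_at(t1,portA)}, require {in(p1,t1), truck_at(t1,portA)}
    → {in(p1,t1), truck_at(t1,portA)}

== RESULT ==
["in(p1,t1)", "truck_at(t1,portA)"]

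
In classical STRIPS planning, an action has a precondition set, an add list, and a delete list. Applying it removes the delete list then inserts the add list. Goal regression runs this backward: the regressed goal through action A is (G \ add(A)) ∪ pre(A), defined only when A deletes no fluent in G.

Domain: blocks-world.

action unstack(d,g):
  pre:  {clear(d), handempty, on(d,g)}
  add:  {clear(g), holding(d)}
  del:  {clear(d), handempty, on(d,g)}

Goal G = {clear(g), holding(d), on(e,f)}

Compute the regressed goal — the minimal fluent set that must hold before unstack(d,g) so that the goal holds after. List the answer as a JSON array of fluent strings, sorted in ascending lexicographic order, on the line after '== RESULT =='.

Compute (G \ add) ∪ pre:
  G ∩ del = {}  (empty — regression defined)
  G \ add = {clear(g), holding(d), on(e,f)} \ {clear(g), holding(d)} = {on(e,f)}
  ∪ pre   = {on(e,f)} ∪ {clear(d), handempty, on(d,g)}
          = {clear(d), handempty, on(d,g), on(e,f)}

== RESULT ==
["clear(d)", "handempty", "on(d,g)", "on(e,f)"]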